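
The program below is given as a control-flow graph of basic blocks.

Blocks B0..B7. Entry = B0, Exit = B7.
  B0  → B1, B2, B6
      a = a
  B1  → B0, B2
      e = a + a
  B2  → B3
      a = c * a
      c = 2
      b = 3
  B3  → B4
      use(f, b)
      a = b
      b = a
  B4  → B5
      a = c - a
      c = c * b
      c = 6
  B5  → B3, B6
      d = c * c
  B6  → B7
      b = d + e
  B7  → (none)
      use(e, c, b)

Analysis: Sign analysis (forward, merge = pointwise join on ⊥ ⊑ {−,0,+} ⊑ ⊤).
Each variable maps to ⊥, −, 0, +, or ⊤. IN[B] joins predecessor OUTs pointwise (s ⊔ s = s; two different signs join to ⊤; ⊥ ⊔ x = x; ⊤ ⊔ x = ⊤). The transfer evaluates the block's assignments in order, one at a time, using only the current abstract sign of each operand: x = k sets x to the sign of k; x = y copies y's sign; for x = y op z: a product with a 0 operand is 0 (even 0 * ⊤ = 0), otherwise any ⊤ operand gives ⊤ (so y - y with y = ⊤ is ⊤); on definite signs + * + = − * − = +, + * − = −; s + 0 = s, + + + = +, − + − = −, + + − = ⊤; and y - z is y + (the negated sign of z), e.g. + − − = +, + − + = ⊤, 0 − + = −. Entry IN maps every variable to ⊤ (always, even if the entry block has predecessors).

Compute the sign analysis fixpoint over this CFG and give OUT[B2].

Answer: {a: ⊤, b: +, c: +, d: ⊤, e: ⊤, f: ⊤}

Derivation:
Per-block solution:
  B0:  IN=(all ⊤)  OUT=(all ⊤)
  B1:  IN=(all ⊤)  OUT=(all ⊤)
  B2:  IN=(all ⊤)  OUT={b:+, c:+; rest ⊤}
  B3:  IN={b:+, c:+; rest ⊤}  OUT={a:+, b:+, c:+; rest ⊤}
  B4:  IN={a:+, b:+, c:+; rest ⊤}  OUT={b:+, c:+; rest ⊤}
  B5:  IN={b:+, c:+; rest ⊤}  OUT={b:+, c:+, d:+; rest ⊤}
  B6:  IN=(all ⊤)  OUT=(all ⊤)
  B7:  IN=(all ⊤)  OUT=(all ⊤)

Merge at B2: IN[B2] = OUT[B0] ⊔ OUT[B1] = {a: ⊤, b: ⊤, c: ⊤, d: ⊤, e: ⊤, f: ⊤}
Applying B2's transfer function to that IN value gives OUT[B2] (row B2 above).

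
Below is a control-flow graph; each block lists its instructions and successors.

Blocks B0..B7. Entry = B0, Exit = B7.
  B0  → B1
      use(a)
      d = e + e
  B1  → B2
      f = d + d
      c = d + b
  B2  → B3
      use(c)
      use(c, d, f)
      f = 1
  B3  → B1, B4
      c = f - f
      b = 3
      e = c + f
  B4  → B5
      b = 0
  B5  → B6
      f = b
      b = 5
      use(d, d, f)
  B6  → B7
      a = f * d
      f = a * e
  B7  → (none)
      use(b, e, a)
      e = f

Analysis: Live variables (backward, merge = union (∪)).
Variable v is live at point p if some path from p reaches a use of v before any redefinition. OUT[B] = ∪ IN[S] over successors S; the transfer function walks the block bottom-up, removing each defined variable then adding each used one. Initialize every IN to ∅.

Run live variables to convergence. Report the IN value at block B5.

Converged values:
  B0: | IN={a, b, e} | OUT={b, d}
  B1: | IN={b, d} | OUT={c, d, f}
  B2: | IN={c, d, f} | OUT={d, f}
  B3: | IN={d, f} | OUT={b, d, e}
  B4: | IN={d, e} | OUT={b, d, e}
  B5: | IN={b, d, e} | OUT={b, d, e, f}
  B6: | IN={b, d, e, f} | OUT={a, b, e, f}
  B7: | IN={a, b, e, f} | OUT={}

Merge at B5: OUT[B5] = IN[B6] = {b, d, e, f}
Applying B5's transfer function to that OUT value gives IN[B5] (row B5 above).

Answer: {b, d, e}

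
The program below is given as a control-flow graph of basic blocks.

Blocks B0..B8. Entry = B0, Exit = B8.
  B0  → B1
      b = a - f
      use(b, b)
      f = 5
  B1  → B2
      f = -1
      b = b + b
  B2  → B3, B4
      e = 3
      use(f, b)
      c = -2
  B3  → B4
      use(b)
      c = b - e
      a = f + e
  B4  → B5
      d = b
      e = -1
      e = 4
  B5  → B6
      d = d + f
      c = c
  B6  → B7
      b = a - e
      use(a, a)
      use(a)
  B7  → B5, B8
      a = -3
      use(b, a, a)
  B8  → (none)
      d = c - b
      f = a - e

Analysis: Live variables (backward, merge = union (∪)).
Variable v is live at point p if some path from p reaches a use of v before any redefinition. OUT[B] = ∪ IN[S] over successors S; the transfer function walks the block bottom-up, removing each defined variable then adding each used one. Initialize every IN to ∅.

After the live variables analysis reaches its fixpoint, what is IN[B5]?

Answer: {a, c, d, e, f}

Trace:
Per-block solution:
  B0:   IN={a, f}   OUT={a, b}
  B1:   IN={a, b}   OUT={a, b, f}
  B2:   IN={a, b, f}   OUT={a, b, c, e, f}
  B3:   IN={b, e, f}   OUT={a, b, c, f}
  B4:   IN={a, b, c, f}   OUT={a, c, d, e, f}
  B5:   IN={a, c, d, e, f}   OUT={a, c, d, e, f}
  B6:   IN={a, c, d, e, f}   OUT={b, c, d, e, f}
  B7:   IN={b, c, d, e, f}   OUT={a, b, c, d, e, f}
  B8:   IN={a, b, c, e}   OUT={}

Merge at B5: OUT[B5] = IN[B6] = {a, c, d, e, f}
Applying B5's transfer function to that OUT value gives IN[B5] (row B5 above).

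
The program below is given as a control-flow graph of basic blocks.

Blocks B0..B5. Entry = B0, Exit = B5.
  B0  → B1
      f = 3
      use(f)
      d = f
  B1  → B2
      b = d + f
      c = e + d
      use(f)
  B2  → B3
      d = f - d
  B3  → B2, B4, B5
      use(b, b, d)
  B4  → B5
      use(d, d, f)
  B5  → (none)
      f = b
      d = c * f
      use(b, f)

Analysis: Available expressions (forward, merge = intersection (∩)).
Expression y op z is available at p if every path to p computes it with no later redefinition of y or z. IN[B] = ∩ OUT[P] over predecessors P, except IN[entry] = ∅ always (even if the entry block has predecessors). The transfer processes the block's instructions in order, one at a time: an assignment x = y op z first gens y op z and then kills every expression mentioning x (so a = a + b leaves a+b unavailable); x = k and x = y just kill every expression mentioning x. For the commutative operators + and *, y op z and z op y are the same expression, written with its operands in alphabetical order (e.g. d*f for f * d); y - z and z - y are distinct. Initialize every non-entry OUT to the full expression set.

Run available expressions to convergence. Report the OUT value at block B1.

Answer: {d+e, d+f}

Derivation:
Converged values:
  B0: | IN={} | OUT={}
  B1: | IN={} | OUT={d+e, d+f}
  B2: | IN={} | OUT={}
  B3: | IN={} | OUT={}
  B4: | IN={} | OUT={}
  B5: | IN={} | OUT={c*f}

Merge at B1: IN[B1] = OUT[B0] = {}
Applying B1's transfer function to that IN value gives OUT[B1] (row B1 above).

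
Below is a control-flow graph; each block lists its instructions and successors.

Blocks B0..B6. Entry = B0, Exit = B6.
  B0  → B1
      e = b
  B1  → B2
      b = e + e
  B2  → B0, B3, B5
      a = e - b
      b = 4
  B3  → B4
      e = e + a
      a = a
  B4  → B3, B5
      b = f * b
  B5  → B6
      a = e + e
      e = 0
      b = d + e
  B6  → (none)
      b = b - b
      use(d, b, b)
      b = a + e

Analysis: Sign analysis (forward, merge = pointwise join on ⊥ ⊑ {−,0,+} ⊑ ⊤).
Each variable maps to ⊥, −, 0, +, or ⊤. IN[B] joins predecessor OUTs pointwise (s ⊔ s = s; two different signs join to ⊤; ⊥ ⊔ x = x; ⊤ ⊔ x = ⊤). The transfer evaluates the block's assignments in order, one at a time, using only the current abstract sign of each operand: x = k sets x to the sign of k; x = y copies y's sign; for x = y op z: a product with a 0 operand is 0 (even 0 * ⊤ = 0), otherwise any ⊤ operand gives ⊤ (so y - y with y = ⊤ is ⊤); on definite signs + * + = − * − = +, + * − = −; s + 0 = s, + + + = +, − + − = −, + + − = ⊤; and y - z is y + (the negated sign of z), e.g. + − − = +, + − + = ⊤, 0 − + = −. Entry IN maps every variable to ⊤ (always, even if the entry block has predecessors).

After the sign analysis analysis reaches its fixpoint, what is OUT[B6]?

Answer: {a: ⊤, b: ⊤, c: ⊤, d: ⊤, e: 0, f: ⊤}

Trace:
Per-block solution:
  B0:  IN=(all ⊤)  OUT=(all ⊤)
  B1:  IN=(all ⊤)  OUT=(all ⊤)
  B2:  IN=(all ⊤)  OUT={b:+; rest ⊤}
  B3:  IN=(all ⊤)  OUT=(all ⊤)
  B4:  IN=(all ⊤)  OUT=(all ⊤)
  B5:  IN=(all ⊤)  OUT={e:0; rest ⊤}
  B6:  IN={e:0; rest ⊤}  OUT={e:0; rest ⊤}

Merge at B6: IN[B6] = OUT[B5] = {a: ⊤, b: ⊤, c: ⊤, d: ⊤, e: 0, f: ⊤}
Applying B6's transfer function to that IN value gives OUT[B6] (row B6 above).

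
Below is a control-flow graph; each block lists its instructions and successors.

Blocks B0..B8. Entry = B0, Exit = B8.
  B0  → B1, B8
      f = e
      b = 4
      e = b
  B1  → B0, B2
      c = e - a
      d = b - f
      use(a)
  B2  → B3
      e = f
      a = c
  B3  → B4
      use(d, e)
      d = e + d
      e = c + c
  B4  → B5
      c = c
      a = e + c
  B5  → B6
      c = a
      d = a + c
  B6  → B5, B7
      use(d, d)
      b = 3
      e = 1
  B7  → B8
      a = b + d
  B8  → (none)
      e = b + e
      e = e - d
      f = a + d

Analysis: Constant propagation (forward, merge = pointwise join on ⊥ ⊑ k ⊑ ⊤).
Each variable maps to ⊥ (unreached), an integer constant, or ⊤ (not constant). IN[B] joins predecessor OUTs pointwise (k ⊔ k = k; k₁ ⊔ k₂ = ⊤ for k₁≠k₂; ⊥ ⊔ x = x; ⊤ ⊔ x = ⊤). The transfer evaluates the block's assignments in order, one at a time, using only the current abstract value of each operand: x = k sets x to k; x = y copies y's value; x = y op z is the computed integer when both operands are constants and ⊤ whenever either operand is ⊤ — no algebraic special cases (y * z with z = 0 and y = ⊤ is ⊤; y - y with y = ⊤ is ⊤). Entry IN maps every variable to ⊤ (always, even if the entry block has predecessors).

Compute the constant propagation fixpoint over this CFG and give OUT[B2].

Answer: {a: ⊤, b: 4, c: ⊤, d: ⊤, e: ⊤, f: ⊤}

Trace:
Per-block solution:
  B0:  IN=(all ⊤)  OUT={b:4, e:4; rest ⊤}
  B1:  IN={b:4, e:4; rest ⊤}  OUT={b:4, e:4; rest ⊤}
  B2:  IN={b:4, e:4; rest ⊤}  OUT={b:4; rest ⊤}
  B3:  IN={b:4; rest ⊤}  OUT={b:4; rest ⊤}
  B4:  IN={b:4; rest ⊤}  OUT={b:4; rest ⊤}
  B5:  IN=(all ⊤)  OUT=(all ⊤)
  B6:  IN=(all ⊤)  OUT={b:3, e:1; rest ⊤}
  B7:  IN={b:3, e:1; rest ⊤}  OUT={b:3, e:1; rest ⊤}
  B8:  IN=(all ⊤)  OUT=(all ⊤)

Merge at B2: IN[B2] = OUT[B1] = {a: ⊤, b: 4, c: ⊤, d: ⊤, e: 4, f: ⊤}
Applying B2's transfer function to that IN value gives OUT[B2] (row B2 above).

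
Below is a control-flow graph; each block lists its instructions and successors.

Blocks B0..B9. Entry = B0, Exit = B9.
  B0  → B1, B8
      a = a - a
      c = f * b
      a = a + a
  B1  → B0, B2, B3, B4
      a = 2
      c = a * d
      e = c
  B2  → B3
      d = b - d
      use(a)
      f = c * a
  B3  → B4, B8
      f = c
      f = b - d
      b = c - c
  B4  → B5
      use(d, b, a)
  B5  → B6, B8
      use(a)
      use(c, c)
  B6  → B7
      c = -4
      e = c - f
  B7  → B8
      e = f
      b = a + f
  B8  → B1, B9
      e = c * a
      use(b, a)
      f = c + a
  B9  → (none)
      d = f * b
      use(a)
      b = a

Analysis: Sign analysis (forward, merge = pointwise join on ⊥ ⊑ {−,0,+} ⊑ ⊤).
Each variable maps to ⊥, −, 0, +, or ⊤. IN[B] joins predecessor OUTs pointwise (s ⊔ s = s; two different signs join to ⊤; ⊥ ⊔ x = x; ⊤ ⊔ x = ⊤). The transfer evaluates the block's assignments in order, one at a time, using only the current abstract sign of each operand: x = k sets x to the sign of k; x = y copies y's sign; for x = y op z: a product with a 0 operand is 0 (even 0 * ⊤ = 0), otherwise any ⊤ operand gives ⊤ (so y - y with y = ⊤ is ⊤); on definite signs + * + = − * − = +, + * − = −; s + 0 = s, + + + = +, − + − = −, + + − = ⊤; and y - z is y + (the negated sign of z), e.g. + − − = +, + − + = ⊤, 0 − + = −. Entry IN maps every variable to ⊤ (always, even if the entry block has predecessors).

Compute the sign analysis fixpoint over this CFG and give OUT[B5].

Answer: {a: +, b: ⊤, c: ⊤, d: ⊤, e: ⊤, f: ⊤}

Trace:
Fixpoint table:
  B0:  IN=(all ⊤)  OUT=(all ⊤)
  B1:  IN=(all ⊤)  OUT={a:+; rest ⊤}
  B2:  IN={a:+; rest ⊤}  OUT={a:+; rest ⊤}
  B3:  IN={a:+; rest ⊤}  OUT={a:+; rest ⊤}
  B4:  IN={a:+; rest ⊤}  OUT={a:+; rest ⊤}
  B5:  IN={a:+; rest ⊤}  OUT={a:+; rest ⊤}
  B6:  IN={a:+; rest ⊤}  OUT={a:+, c:-; rest ⊤}
  B7:  IN={a:+, c:-; rest ⊤}  OUT={a:+, c:-; rest ⊤}
  B8:  IN=(all ⊤)  OUT=(all ⊤)
  B9:  IN=(all ⊤)  OUT=(all ⊤)

Merge at B5: IN[B5] = OUT[B4] = {a: +, b: ⊤, c: ⊤, d: ⊤, e: ⊤, f: ⊤}
Applying B5's transfer function to that IN value gives OUT[B5] (row B5 above).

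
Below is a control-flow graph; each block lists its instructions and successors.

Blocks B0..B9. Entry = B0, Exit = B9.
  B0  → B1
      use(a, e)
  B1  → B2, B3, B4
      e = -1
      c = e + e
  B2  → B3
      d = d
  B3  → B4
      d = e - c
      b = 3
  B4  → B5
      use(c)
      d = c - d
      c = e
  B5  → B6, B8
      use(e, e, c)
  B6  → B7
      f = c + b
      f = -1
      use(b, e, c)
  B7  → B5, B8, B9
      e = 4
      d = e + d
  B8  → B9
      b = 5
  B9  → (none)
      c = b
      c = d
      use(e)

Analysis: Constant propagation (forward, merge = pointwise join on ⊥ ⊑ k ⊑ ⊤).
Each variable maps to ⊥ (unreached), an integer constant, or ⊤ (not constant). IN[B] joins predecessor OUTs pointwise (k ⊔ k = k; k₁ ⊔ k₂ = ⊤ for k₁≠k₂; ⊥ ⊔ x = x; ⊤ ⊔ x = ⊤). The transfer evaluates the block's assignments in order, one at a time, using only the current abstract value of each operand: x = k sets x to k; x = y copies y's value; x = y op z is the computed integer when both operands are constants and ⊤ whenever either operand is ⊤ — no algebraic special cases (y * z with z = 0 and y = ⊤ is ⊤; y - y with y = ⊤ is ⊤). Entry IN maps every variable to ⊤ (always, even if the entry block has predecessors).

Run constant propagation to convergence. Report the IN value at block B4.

Answer: {a: ⊤, b: ⊤, c: -2, d: ⊤, e: -1, f: ⊤}

Derivation:
Converged values:
  B0:  IN=(all ⊤)  OUT=(all ⊤)
  B1:  IN=(all ⊤)  OUT={c:-2, e:-1; rest ⊤}
  B2:  IN={c:-2, e:-1; rest ⊤}  OUT={c:-2, e:-1; rest ⊤}
  B3:  IN={c:-2, e:-1; rest ⊤}  OUT={b:3, c:-2, d:1, e:-1; rest ⊤}
  B4:  IN={c:-2, e:-1; rest ⊤}  OUT={c:-1, e:-1; rest ⊤}
  B5:  IN={c:-1; rest ⊤}  OUT={c:-1; rest ⊤}
  B6:  IN={c:-1; rest ⊤}  OUT={c:-1, f:-1; rest ⊤}
  B7:  IN={c:-1, f:-1; rest ⊤}  OUT={c:-1, e:4, f:-1; rest ⊤}
  B8:  IN={c:-1; rest ⊤}  OUT={b:5, c:-1; rest ⊤}
  B9:  IN={c:-1; rest ⊤}  OUT=(all ⊤)

Merge at B4: IN[B4] = OUT[B1] ⊔ OUT[B3] = {a: ⊤, b: ⊤, c: -2, d: ⊤, e: -1, f: ⊤}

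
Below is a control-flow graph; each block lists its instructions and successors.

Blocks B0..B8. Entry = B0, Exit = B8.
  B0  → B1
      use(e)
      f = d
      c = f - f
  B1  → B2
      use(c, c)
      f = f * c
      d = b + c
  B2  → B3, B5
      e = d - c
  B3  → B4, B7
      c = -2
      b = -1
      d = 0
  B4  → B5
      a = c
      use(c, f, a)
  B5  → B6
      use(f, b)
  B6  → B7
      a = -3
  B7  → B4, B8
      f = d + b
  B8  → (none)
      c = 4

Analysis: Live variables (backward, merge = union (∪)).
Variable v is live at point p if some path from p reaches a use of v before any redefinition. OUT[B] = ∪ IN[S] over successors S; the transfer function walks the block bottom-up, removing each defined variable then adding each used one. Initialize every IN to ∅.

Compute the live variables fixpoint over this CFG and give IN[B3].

Per-block solution:
  B0:  IN={b, d, e}  OUT={b, c, f}
  B1:  IN={b, c, f}  OUT={b, c, d, f}
  B2:  IN={b, c, d, f}  OUT={b, c, d, f}
  B3:  IN={f}  OUT={b, c, d, f}
  B4:  IN={b, c, d, f}  OUT={b, c, d, f}
  B5:  IN={b, c, d, f}  OUT={b, c, d}
  B6:  IN={b, c, d}  OUT={b, c, d}
  B7:  IN={b, c, d}  OUT={b, c, d, f}
  B8:  IN={}  OUT={}

Merge at B3: OUT[B3] = IN[B4] ⊔ IN[B7] = {b, c, d, f}
Applying B3's transfer function to that OUT value gives IN[B3] (row B3 above).

Answer: {f}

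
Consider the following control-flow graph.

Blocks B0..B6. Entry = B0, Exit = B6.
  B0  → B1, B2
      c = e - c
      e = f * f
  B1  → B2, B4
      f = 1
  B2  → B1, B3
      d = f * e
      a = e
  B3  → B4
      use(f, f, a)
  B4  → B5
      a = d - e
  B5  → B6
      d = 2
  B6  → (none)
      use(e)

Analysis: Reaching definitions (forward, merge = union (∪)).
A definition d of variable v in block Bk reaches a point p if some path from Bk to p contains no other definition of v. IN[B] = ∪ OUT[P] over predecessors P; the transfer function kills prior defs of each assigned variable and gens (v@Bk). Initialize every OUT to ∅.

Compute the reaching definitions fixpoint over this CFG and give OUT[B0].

Fixpoint table:
  B0:   IN={}   OUT={c@B0, e@B0}
  B1:   IN={a@B2, c@B0, d@B2, e@B0, f@B1}   OUT={a@B2, c@B0, d@B2, e@B0, f@B1}
  B2:   IN={a@B2, c@B0, d@B2, e@B0, f@B1}   OUT={a@B2, c@B0, d@B2, e@B0, f@B1}
  B3:   IN={a@B2, c@B0, d@B2, e@B0, f@B1}   OUT={a@B2, c@B0, d@B2, e@B0, f@B1}
  B4:   IN={a@B2, c@B0, d@B2, e@B0, f@B1}   OUT={a@B4, c@B0, d@B2, e@B0, f@B1}
  B5:   IN={a@B4, c@B0, d@B2, e@B0, f@B1}   OUT={a@B4, c@B0, d@B5, e@B0, f@B1}
  B6:   IN={a@B4, c@B0, d@B5, e@B0, f@B1}   OUT={a@B4, c@B0, d@B5, e@B0, f@B1}

B0 is the boundary node: IN[B0] = {}
Applying B0's transfer function to that IN value gives OUT[B0] (row B0 above).

Answer: {c@B0, e@B0}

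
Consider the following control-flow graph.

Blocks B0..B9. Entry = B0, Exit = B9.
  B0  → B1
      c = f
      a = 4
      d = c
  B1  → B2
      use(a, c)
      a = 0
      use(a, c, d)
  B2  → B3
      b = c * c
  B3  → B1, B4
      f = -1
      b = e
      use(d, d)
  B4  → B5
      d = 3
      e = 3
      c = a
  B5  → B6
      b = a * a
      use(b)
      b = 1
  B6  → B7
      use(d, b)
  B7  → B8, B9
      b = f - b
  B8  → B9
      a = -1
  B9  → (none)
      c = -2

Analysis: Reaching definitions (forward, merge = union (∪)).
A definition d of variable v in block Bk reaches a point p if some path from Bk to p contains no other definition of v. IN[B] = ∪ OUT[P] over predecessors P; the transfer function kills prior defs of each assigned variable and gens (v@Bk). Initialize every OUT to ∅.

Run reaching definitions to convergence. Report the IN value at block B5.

Answer: {a@B1, b@B3, c@B4, d@B4, e@B4, f@B3}

Trace:
Fixpoint table:
  B0:   IN={}   OUT={a@B0, c@B0, d@B0}
  B1:   IN={a@B0, a@B1, b@B3, c@B0, d@B0, f@B3}   OUT={a@B1, b@B3, c@B0, d@B0, f@B3}
  B2:   IN={a@B1, b@B3, c@B0, d@B0, f@B3}   OUT={a@B1, b@B2, c@B0, d@B0, f@B3}
  B3:   IN={a@B1, b@B2, c@B0, d@B0, f@B3}   OUT={a@B1, b@B3, c@B0, d@B0, f@B3}
  B4:   IN={a@B1, b@B3, c@B0, d@B0, f@B3}   OUT={a@B1, b@B3, c@B4, d@B4, e@B4, f@B3}
  B5:   IN={a@B1, b@B3, c@B4, d@B4, e@B4, f@B3}   OUT={a@B1, b@B5, c@B4, d@B4, e@B4, f@B3}
  B6:   IN={a@B1, b@B5, c@B4, d@B4, e@B4, f@B3}   OUT={a@B1, b@B5, c@B4, d@B4, e@B4, f@B3}
  B7:   IN={a@B1, b@B5, c@B4, d@B4, e@B4, f@B3}   OUT={a@B1, b@B7, c@B4, d@B4, e@B4, f@B3}
  B8:   IN={a@B1, b@B7, c@B4, d@B4, e@B4, f@B3}   OUT={a@B8, b@B7, c@B4, d@B4, e@B4, f@B3}
  B9:   IN={a@B1, a@B8, b@B7, c@B4, d@B4, e@B4, f@B3}   OUT={a@B1, a@B8, b@B7, c@B9, d@B4, e@B4, f@B3}

Merge at B5: IN[B5] = OUT[B4] = {a@B1, b@B3, c@B4, d@B4, e@B4, f@B3}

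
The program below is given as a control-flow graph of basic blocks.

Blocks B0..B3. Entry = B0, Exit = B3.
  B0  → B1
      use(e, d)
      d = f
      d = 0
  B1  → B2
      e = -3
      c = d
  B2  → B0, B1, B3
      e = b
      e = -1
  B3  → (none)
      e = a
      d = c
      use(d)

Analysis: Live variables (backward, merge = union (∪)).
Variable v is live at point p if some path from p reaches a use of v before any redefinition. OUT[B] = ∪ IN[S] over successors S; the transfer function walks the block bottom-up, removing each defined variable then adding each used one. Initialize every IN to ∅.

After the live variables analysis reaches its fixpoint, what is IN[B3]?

Answer: {a, c}

Derivation:
Fixpoint table:
  B0:   IN={a, b, d, e, f}   OUT={a, b, d, f}
  B1:   IN={a, b, d, f}   OUT={a, b, c, d, f}
  B2:   IN={a, b, c, d, f}   OUT={a, b, c, d, e, f}
  B3:   IN={a, c}   OUT={}

B3 is the boundary node: OUT[B3] = {}
Applying B3's transfer function to that OUT value gives IN[B3] (row B3 above).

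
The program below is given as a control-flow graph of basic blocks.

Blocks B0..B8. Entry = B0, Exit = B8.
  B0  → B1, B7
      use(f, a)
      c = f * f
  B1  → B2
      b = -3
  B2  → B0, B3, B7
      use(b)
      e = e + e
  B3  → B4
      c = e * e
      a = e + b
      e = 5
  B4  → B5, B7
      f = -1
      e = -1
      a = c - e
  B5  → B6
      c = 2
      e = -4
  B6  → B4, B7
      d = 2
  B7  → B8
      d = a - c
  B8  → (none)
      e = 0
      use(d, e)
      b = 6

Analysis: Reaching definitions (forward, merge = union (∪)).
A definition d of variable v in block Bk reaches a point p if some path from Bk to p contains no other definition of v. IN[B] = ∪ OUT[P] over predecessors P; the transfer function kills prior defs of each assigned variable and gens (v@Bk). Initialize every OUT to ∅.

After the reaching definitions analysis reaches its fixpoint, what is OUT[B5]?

Fixpoint table:
  B0: | IN={b@B1, c@B0, e@B2} | OUT={b@B1, c@B0, e@B2}
  B1: | IN={b@B1, c@B0, e@B2} | OUT={b@B1, c@B0, e@B2}
  B2: | IN={b@B1, c@B0, e@B2} | OUT={b@B1, c@B0, e@B2}
  B3: | IN={b@B1, c@B0, e@B2} | OUT={a@B3, b@B1, c@B3, e@B3}
  B4: | IN={a@B3, a@B4, b@B1, c@B3, c@B5, d@B6, e@B3, e@B5, f@B4} | OUT={a@B4, b@B1, c@B3, c@B5, d@B6, e@B4, f@B4}
  B5: | IN={a@B4, b@B1, c@B3, c@B5, d@B6, e@B4, f@B4} | OUT={a@B4, b@B1, c@B5, d@B6, e@B5, f@B4}
  B6: | IN={a@B4, b@B1, c@B5, d@B6, e@B5, f@B4} | OUT={a@B4, b@B1, c@B5, d@B6, e@B5, f@B4}
  B7: | IN={a@B4, b@B1, c@B0, c@B3, c@B5, d@B6, e@B2, e@B4, e@B5, f@B4} | OUT={a@B4, b@B1, c@B0, c@B3, c@B5, d@B7, e@B2, e@B4, e@B5, f@B4}
  B8: | IN={a@B4, b@B1, c@B0, c@B3, c@B5, d@B7, e@B2, e@B4, e@B5, f@B4} | OUT={a@B4, b@B8, c@B0, c@B3, c@B5, d@B7, e@B8, f@B4}

Merge at B5: IN[B5] = OUT[B4] = {a@B4, b@B1, c@B3, c@B5, d@B6, e@B4, f@B4}
Applying B5's transfer function to that IN value gives OUT[B5] (row B5 above).

Answer: {a@B4, b@B1, c@B5, d@B6, e@B5, f@B4}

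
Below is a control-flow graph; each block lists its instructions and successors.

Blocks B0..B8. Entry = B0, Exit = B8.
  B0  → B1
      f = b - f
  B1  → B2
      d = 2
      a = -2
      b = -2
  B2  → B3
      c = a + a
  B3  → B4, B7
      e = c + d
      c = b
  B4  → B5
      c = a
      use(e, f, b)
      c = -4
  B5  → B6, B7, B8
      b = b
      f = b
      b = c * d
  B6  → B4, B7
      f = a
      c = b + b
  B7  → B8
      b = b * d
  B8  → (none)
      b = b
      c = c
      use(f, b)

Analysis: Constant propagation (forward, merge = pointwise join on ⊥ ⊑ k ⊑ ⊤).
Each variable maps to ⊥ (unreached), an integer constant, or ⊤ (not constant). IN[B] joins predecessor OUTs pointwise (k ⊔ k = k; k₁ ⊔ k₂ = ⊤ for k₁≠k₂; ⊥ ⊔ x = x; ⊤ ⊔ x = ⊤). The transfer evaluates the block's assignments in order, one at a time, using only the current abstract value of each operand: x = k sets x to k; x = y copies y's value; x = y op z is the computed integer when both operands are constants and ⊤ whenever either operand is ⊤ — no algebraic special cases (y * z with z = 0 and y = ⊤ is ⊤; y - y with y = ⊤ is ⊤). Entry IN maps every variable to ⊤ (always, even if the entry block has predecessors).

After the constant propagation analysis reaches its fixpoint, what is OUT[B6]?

Answer: {a: -2, b: -8, c: -16, d: 2, e: -2, f: -2}

Working:
Per-block solution:
  B0:   IN=(all ⊤)   OUT=(all ⊤)
  B1:   IN=(all ⊤)   OUT={a:-2, b:-2, d:2; rest ⊤}
  B2:   IN={a:-2, b:-2, d:2; rest ⊤}   OUT={a:-2, b:-2, c:-4, d:2; rest ⊤}
  B3:   IN={a:-2, b:-2, c:-4, d:2; rest ⊤}   OUT={a:-2, b:-2, c:-2, d:2, e:-2; rest ⊤}
  B4:   IN={a:-2, d:2, e:-2; rest ⊤}   OUT={a:-2, c:-4, d:2, e:-2; rest ⊤}
  B5:   IN={a:-2, c:-4, d:2, e:-2; rest ⊤}   OUT={a:-2, b:-8, c:-4, d:2, e:-2; rest ⊤}
  B6:   IN={a:-2, b:-8, c:-4, d:2, e:-2; rest ⊤}   OUT={a:-2, b:-8, c:-16, d:2, e:-2, f:-2; rest ⊤}
  B7:   IN={a:-2, d:2, e:-2; rest ⊤}   OUT={a:-2, d:2, e:-2; rest ⊤}
  B8:   IN={a:-2, d:2, e:-2; rest ⊤}   OUT={a:-2, d:2, e:-2; rest ⊤}

Merge at B6: IN[B6] = OUT[B5] = {a: -2, b: -8, c: -4, d: 2, e: -2, f: ⊤}
Applying B6's transfer function to that IN value gives OUT[B6] (row B6 above).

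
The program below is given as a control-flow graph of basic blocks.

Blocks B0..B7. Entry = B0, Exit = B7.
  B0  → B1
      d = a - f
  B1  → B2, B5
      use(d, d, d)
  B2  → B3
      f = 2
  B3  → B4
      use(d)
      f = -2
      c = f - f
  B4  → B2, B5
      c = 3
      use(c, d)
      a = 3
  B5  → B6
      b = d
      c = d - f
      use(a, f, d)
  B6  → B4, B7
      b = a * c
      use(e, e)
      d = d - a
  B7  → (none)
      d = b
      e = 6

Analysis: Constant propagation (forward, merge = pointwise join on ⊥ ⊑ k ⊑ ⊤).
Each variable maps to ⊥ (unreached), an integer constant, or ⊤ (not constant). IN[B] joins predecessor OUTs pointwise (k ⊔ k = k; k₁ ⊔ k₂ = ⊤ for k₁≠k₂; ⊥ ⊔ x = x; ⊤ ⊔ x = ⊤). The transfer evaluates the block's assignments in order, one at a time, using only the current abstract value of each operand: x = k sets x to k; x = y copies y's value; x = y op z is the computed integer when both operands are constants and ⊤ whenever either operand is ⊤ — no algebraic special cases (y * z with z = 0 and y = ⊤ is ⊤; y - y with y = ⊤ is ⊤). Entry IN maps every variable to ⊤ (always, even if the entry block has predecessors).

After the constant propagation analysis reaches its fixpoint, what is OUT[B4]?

Fixpoint table:
  B0:   IN=(all ⊤)   OUT=(all ⊤)
  B1:   IN=(all ⊤)   OUT=(all ⊤)
  B2:   IN=(all ⊤)   OUT={f:2; rest ⊤}
  B3:   IN={f:2; rest ⊤}   OUT={c:0, f:-2; rest ⊤}
  B4:   IN=(all ⊤)   OUT={a:3, c:3; rest ⊤}
  B5:   IN=(all ⊤)   OUT=(all ⊤)
  B6:   IN=(all ⊤)   OUT=(all ⊤)
  B7:   IN=(all ⊤)   OUT={e:6; rest ⊤}

Merge at B4: IN[B4] = OUT[B3] ⊔ OUT[B6] = {a: ⊤, b: ⊤, c: ⊤, d: ⊤, e: ⊤, f: ⊤}
Applying B4's transfer function to that IN value gives OUT[B4] (row B4 above).

Answer: {a: 3, b: ⊤, c: 3, d: ⊤, e: ⊤, f: ⊤}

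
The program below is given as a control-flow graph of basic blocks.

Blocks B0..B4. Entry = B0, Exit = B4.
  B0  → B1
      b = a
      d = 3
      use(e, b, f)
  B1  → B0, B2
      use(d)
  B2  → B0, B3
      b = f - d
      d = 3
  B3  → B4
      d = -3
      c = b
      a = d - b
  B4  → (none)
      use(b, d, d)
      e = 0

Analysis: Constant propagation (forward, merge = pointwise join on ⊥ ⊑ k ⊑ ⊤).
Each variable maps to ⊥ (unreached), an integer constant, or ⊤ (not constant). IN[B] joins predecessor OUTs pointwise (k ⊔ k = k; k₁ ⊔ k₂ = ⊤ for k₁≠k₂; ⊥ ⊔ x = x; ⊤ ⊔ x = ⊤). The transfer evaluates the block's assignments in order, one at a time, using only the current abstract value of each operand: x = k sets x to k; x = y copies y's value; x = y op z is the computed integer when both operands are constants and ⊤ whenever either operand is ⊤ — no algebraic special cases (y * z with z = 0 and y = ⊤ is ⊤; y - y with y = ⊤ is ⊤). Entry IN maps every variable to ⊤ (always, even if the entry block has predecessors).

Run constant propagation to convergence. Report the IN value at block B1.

Per-block solution:
  B0:  IN=(all ⊤)  OUT={d:3; rest ⊤}
  B1:  IN={d:3; rest ⊤}  OUT={d:3; rest ⊤}
  B2:  IN={d:3; rest ⊤}  OUT={d:3; rest ⊤}
  B3:  IN={d:3; rest ⊤}  OUT={d:-3; rest ⊤}
  B4:  IN={d:-3; rest ⊤}  OUT={d:-3, e:0; rest ⊤}

Merge at B1: IN[B1] = OUT[B0] = {a: ⊤, b: ⊤, c: ⊤, d: 3, e: ⊤, f: ⊤}

Answer: {a: ⊤, b: ⊤, c: ⊤, d: 3, e: ⊤, f: ⊤}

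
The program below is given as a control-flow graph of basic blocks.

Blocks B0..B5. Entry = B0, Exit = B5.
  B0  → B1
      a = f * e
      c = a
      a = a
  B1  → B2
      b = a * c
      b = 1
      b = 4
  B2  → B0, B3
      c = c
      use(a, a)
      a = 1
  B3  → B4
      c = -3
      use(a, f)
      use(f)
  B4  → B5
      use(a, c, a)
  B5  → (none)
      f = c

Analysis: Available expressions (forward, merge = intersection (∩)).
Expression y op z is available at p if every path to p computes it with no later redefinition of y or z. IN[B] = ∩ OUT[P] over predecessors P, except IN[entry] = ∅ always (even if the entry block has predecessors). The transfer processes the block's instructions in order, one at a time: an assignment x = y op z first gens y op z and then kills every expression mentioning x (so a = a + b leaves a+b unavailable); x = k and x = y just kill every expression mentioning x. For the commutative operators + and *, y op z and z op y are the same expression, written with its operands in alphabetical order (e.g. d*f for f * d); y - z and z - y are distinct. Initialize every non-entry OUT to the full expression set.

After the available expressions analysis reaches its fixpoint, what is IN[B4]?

Fixpoint table:
  B0: | IN={} | OUT={e*f}
  B1: | IN={e*f} | OUT={a*c, e*f}
  B2: | IN={a*c, e*f} | OUT={e*f}
  B3: | IN={e*f} | OUT={e*f}
  B4: | IN={e*f} | OUT={e*f}
  B5: | IN={e*f} | OUT={}

Merge at B4: IN[B4] = OUT[B3] = {e*f}

Answer: {e*f}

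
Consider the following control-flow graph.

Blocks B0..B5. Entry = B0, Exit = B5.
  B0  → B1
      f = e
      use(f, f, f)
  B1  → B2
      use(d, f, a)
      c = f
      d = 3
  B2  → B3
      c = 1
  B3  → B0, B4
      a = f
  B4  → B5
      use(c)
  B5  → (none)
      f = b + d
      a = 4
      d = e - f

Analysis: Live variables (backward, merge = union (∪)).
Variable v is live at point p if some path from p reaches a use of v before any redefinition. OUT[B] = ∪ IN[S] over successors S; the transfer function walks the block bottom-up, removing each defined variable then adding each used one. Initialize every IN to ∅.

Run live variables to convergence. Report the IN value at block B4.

Fixpoint table:
  B0:   IN={a, b, d, e}   OUT={a, b, d, e, f}
  B1:   IN={a, b, d, e, f}   OUT={b, d, e, f}
  B2:   IN={b, d, e, f}   OUT={b, c, d, e, f}
  B3:   IN={b, c, d, e, f}   OUT={a, b, c, d, e}
  B4:   IN={b, c, d, e}   OUT={b, d, e}
  B5:   IN={b, d, e}   OUT={}

Merge at B4: OUT[B4] = IN[B5] = {b, d, e}
Applying B4's transfer function to that OUT value gives IN[B4] (row B4 above).

Answer: {b, c, d, e}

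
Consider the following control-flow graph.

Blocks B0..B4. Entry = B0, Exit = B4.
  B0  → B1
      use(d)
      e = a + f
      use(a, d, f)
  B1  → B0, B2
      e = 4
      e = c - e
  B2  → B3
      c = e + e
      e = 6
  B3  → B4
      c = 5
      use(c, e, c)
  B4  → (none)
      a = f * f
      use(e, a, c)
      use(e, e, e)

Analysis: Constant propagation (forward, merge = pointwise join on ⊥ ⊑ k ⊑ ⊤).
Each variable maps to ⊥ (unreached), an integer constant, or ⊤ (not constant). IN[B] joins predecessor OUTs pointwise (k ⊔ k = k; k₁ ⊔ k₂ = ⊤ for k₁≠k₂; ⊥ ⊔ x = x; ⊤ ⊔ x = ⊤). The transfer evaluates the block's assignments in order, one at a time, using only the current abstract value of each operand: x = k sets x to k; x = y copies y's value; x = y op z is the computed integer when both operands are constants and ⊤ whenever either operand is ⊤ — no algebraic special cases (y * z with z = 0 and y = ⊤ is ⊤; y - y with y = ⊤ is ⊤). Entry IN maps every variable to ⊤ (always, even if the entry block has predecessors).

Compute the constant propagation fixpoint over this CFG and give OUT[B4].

Converged values:
  B0:  IN=(all ⊤)  OUT=(all ⊤)
  B1:  IN=(all ⊤)  OUT=(all ⊤)
  B2:  IN=(all ⊤)  OUT={e:6; rest ⊤}
  B3:  IN={e:6; rest ⊤}  OUT={c:5, e:6; rest ⊤}
  B4:  IN={c:5, e:6; rest ⊤}  OUT={c:5, e:6; rest ⊤}

Merge at B4: IN[B4] = OUT[B3] = {a: ⊤, b: ⊤, c: 5, d: ⊤, e: 6, f: ⊤}
Applying B4's transfer function to that IN value gives OUT[B4] (row B4 above).

Answer: {a: ⊤, b: ⊤, c: 5, d: ⊤, e: 6, f: ⊤}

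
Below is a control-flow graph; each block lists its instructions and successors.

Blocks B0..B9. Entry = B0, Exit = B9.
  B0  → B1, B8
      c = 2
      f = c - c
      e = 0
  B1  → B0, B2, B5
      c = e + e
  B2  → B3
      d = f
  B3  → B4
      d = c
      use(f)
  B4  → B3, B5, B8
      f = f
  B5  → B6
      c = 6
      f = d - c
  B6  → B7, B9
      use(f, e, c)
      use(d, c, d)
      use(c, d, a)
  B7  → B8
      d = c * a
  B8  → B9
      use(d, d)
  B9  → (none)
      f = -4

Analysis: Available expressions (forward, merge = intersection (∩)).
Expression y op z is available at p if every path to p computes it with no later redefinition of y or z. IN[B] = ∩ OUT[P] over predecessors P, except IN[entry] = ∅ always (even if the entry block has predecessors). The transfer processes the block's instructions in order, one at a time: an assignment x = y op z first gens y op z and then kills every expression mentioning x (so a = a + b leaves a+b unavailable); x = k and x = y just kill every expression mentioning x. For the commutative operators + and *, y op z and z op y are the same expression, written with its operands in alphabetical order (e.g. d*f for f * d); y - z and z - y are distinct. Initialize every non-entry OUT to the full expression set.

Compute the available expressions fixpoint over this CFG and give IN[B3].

Answer: {e+e}

Derivation:
Per-block solution:
  B0:  IN={}  OUT={c-c}
  B1:  IN={c-c}  OUT={e+e}
  B2:  IN={e+e}  OUT={e+e}
  B3:  IN={e+e}  OUT={e+e}
  B4:  IN={e+e}  OUT={e+e}
  B5:  IN={e+e}  OUT={d-c, e+e}
  B6:  IN={d-c, e+e}  OUT={d-c, e+e}
  B7:  IN={d-c, e+e}  OUT={a*c, e+e}
  B8:  IN={}  OUT={}
  B9:  IN={}  OUT={}

Merge at B3: IN[B3] = OUT[B2] ∩ OUT[B4] = {e+e}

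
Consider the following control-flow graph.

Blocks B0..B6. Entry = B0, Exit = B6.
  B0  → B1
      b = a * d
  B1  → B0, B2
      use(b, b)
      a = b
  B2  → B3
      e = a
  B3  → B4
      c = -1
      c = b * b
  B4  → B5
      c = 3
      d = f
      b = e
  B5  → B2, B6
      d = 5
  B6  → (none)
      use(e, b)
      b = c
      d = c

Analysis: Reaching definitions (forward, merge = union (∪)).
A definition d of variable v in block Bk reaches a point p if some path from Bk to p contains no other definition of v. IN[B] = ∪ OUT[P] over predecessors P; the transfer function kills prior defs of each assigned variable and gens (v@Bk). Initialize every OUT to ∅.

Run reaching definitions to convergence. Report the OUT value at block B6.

Answer: {a@B1, b@B6, c@B4, d@B6, e@B2}

Trace:
Per-block solution:
  B0:  IN={a@B1, b@B0}  OUT={a@B1, b@B0}
  B1:  IN={a@B1, b@B0}  OUT={a@B1, b@B0}
  B2:  IN={a@B1, b@B0, b@B4, c@B4, d@B5, e@B2}  OUT={a@B1, b@B0, b@B4, c@B4, d@B5, e@B2}
  B3:  IN={a@B1, b@B0, b@B4, c@B4, d@B5, e@B2}  OUT={a@B1, b@B0, b@B4, c@B3, d@B5, e@B2}
  B4:  IN={a@B1, b@B0, b@B4, c@B3, d@B5, e@B2}  OUT={a@B1, b@B4, c@B4, d@B4, e@B2}
  B5:  IN={a@B1, b@B4, c@B4, d@B4, e@B2}  OUT={a@B1, b@B4, c@B4, d@B5, e@B2}
  B6:  IN={a@B1, b@B4, c@B4, d@B5, e@B2}  OUT={a@B1, b@B6, c@B4, d@B6, e@B2}

Merge at B6: IN[B6] = OUT[B5] = {a@B1, b@B4, c@B4, d@B5, e@B2}
Applying B6's transfer function to that IN value gives OUT[B6] (row B6 above).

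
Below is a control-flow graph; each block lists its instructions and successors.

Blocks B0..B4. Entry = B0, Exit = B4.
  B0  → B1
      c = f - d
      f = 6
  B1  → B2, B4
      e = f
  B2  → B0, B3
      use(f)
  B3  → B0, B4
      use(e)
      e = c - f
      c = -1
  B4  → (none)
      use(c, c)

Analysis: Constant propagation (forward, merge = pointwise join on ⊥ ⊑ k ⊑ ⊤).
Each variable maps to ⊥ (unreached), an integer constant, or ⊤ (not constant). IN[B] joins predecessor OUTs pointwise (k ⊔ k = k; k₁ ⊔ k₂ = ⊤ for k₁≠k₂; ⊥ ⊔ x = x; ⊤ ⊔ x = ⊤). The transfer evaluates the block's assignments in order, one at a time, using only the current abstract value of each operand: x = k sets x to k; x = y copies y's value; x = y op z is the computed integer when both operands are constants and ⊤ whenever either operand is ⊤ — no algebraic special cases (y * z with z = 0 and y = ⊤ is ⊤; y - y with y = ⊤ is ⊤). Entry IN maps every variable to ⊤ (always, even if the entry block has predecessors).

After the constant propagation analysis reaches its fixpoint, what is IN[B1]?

Converged values:
  B0:  IN=(all ⊤)  OUT={f:6; rest ⊤}
  B1:  IN={f:6; rest ⊤}  OUT={e:6, f:6; rest ⊤}
  B2:  IN={e:6, f:6; rest ⊤}  OUT={e:6, f:6; rest ⊤}
  B3:  IN={e:6, f:6; rest ⊤}  OUT={c:-1, f:6; rest ⊤}
  B4:  IN={f:6; rest ⊤}  OUT={f:6; rest ⊤}

Merge at B1: IN[B1] = OUT[B0] = {a: ⊤, b: ⊤, c: ⊤, d: ⊤, e: ⊤, f: 6}

Answer: {a: ⊤, b: ⊤, c: ⊤, d: ⊤, e: ⊤, f: 6}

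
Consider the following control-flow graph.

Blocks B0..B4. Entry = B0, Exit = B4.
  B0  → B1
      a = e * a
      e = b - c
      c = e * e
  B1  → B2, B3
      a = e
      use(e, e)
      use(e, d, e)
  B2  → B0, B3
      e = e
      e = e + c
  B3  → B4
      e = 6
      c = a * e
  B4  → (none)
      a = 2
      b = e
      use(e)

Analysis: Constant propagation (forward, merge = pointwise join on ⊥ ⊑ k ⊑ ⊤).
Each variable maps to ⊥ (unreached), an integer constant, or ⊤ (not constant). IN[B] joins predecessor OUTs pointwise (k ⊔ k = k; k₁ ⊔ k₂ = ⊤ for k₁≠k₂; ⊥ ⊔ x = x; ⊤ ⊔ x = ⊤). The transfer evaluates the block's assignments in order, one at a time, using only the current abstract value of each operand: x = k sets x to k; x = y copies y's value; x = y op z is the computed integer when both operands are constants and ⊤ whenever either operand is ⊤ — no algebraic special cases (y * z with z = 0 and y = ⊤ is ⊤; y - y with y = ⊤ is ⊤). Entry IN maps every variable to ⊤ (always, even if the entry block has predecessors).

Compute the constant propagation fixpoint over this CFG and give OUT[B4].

Converged values:
  B0:   IN=(all ⊤)   OUT=(all ⊤)
  B1:   IN=(all ⊤)   OUT=(all ⊤)
  B2:   IN=(all ⊤)   OUT=(all ⊤)
  B3:   IN=(all ⊤)   OUT={e:6; rest ⊤}
  B4:   IN={e:6; rest ⊤}   OUT={a:2, b:6, e:6; rest ⊤}

Merge at B4: IN[B4] = OUT[B3] = {a: ⊤, b: ⊤, c: ⊤, d: ⊤, e: 6, f: ⊤}
Applying B4's transfer function to that IN value gives OUT[B4] (row B4 above).

Answer: {a: 2, b: 6, c: ⊤, d: ⊤, e: 6, f: ⊤}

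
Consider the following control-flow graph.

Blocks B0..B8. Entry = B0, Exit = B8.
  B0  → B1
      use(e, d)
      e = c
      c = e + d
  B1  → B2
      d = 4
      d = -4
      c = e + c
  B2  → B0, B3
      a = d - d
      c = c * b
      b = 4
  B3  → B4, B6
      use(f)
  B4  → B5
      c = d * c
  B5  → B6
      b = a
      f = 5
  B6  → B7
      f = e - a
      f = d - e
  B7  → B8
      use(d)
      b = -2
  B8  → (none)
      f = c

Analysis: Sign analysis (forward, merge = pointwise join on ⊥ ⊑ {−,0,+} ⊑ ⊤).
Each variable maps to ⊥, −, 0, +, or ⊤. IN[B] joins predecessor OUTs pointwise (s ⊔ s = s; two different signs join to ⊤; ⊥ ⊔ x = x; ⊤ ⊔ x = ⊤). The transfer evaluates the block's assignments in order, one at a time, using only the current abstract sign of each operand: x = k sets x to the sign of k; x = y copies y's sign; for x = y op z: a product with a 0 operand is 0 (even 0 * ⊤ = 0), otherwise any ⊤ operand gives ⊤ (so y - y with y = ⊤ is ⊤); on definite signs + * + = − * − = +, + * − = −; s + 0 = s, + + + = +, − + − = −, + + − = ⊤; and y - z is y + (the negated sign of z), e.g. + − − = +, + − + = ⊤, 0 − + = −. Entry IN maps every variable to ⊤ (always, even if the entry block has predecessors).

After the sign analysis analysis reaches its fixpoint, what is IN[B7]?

Answer: {a: ⊤, b: ⊤, c: ⊤, d: -, e: ⊤, f: ⊤}

Working:
Fixpoint table:
  B0: | IN=(all ⊤) | OUT=(all ⊤)
  B1: | IN=(all ⊤) | OUT={d:-; rest ⊤}
  B2: | IN={d:-; rest ⊤} | OUT={b:+, d:-; rest ⊤}
  B3: | IN={b:+, d:-; rest ⊤} | OUT={b:+, d:-; rest ⊤}
  B4: | IN={b:+, d:-; rest ⊤} | OUT={b:+, d:-; rest ⊤}
  B5: | IN={b:+, d:-; rest ⊤} | OUT={d:-, f:+; rest ⊤}
  B6: | IN={d:-; rest ⊤} | OUT={d:-; rest ⊤}
  B7: | IN={d:-; rest ⊤} | OUT={b:-, d:-; rest ⊤}
  B8: | IN={b:-, d:-; rest ⊤} | OUT={b:-, d:-; rest ⊤}

Merge at B7: IN[B7] = OUT[B6] = {a: ⊤, b: ⊤, c: ⊤, d: -, e: ⊤, f: ⊤}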